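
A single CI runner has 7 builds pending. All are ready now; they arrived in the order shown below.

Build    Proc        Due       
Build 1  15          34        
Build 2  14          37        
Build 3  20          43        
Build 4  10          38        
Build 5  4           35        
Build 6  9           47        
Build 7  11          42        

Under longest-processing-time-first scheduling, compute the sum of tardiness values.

143

LPT (decreasing processing time): Build 3 Build 1 Build 2 Build 7 Build 4 Build 6 Build 5.
Build 3: 0→20, due 43, tardiness 0
Build 1: 20→35, due 34, tardiness 1
Build 2: 35→49, due 37, tardiness 12
Build 7: 49→60, due 42, tardiness 18
Build 4: 60→70, due 38, tardiness 32
Build 6: 70→79, due 47, tardiness 32
Build 5: 79→83, due 35, tardiness 48
Sum = 0+1+12+18+32+32+48 = 143.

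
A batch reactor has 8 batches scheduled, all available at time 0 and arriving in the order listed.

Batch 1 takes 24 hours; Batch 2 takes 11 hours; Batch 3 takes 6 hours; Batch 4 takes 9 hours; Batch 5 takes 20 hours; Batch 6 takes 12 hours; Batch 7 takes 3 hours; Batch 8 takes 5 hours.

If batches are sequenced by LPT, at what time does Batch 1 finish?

LPT (decreasing processing time): Batch 1 Batch 5 Batch 6 Batch 2 Batch 4 Batch 3 Batch 8 Batch 7.
Batch 1: 0→24

24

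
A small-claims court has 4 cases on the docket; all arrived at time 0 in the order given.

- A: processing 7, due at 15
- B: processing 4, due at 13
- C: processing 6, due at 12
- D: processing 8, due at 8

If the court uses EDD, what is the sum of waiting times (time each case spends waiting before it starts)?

EDD (increasing due date): D C B A.
D: waits 0, runs 0→8
C: waits 8, runs 8→14
B: waits 14, runs 14→18
A: waits 18, runs 18→25
Sum = 0+8+14+18 = 40.

40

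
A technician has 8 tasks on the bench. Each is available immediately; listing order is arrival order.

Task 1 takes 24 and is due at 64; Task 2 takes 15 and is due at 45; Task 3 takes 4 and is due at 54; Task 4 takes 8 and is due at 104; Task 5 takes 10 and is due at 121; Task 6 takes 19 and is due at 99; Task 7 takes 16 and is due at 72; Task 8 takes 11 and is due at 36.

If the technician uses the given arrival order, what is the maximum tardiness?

71

FIFO (arrival order): Task 1 Task 2 Task 3 Task 4 Task 5 Task 6 Task 7 Task 8.
Task 1: 0→24, due 64, tardiness 0
Task 2: 24→39, due 45, tardiness 0
Task 3: 39→43, due 54, tardiness 0
Task 4: 43→51, due 104, tardiness 0
Task 5: 51→61, due 121, tardiness 0
Task 6: 61→80, due 99, tardiness 0
Task 7: 80→96, due 72, tardiness 24
Task 8: 96→107, due 36, tardiness 71
Maximum = 71.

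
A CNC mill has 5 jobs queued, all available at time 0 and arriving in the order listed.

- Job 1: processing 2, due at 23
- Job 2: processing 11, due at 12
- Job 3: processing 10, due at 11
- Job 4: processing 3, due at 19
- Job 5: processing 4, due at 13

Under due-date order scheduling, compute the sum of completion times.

EDD (increasing due date): Job 3 Job 2 Job 5 Job 4 Job 1.
Job 3: 0→10
Job 2: 10→21
Job 5: 21→25
Job 4: 25→28
Job 1: 28→30
Sum = 10+21+25+28+30 = 114.

114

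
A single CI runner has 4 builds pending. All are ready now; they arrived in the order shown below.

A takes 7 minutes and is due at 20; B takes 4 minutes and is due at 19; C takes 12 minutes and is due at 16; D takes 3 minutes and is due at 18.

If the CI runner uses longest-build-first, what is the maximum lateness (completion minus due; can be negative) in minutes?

8

LPT (decreasing processing time): C A B D.
C: 0→12, due 16, lateness -4
A: 12→19, due 20, lateness -1
B: 19→23, due 19, lateness 4
D: 23→26, due 18, lateness 8
Maximum = 8.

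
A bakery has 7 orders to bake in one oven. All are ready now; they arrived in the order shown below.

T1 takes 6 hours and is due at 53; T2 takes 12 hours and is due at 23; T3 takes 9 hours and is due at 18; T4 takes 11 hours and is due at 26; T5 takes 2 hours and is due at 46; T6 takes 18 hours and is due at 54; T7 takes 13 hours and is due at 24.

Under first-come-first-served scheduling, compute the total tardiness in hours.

FIFO (arrival order): T1 T2 T3 T4 T5 T6 T7.
T1: 0→6, due 53, tardiness 0
T2: 6→18, due 23, tardiness 0
T3: 18→27, due 18, tardiness 9
T4: 27→38, due 26, tardiness 12
T5: 38→40, due 46, tardiness 0
T6: 40→58, due 54, tardiness 4
T7: 58→71, due 24, tardiness 47
Sum = 0+0+9+12+0+4+47 = 72.

72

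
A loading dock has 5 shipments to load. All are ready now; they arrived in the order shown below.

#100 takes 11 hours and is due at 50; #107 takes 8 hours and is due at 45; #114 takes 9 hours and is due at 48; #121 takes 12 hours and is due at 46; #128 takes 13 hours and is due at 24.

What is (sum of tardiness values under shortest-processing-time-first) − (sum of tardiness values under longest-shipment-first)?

SPT (increasing processing time): #107 #114 #100 #121 #128.
#107: 0→8, due 45, tardiness 0
#114: 8→17, due 48, tardiness 0
#100: 17→28, due 50, tardiness 0
#121: 28→40, due 46, tardiness 0
#128: 40→53, due 24, tardiness 29
Sum = 0+0+0+0+29 = 29.
LPT (decreasing processing time): #128 #121 #100 #114 #107.
#128: 0→13, due 24, tardiness 0
#121: 13→25, due 46, tardiness 0
#100: 25→36, due 50, tardiness 0
#114: 36→45, due 48, tardiness 0
#107: 45→53, due 45, tardiness 8
Sum = 0+0+0+0+8 = 8.
Difference = 29 − 8 = 21.

21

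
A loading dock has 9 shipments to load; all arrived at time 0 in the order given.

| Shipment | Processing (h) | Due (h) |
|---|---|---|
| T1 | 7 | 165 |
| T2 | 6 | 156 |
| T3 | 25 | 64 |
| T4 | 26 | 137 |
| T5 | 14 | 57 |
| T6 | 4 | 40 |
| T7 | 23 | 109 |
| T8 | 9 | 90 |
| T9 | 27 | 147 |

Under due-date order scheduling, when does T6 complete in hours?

4

EDD (increasing due date): T6 T5 T3 T8 T7 T4 T9 T2 T1.
T6: 0→4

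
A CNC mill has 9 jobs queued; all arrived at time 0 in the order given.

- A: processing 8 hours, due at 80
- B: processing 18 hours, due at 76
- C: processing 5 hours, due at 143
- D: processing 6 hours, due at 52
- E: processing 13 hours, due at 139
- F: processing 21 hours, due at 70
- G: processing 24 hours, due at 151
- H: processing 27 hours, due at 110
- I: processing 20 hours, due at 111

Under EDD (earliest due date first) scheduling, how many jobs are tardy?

EDD (increasing due date): D F B A H I E C G.
D: 0→6, due 52, tardiness 0
F: 6→27, due 70, tardiness 0
B: 27→45, due 76, tardiness 0
A: 45→53, due 80, tardiness 0
H: 53→80, due 110, tardiness 0
I: 80→100, due 111, tardiness 0
E: 100→113, due 139, tardiness 0
C: 113→118, due 143, tardiness 0
G: 118→142, due 151, tardiness 0
Late jobs: 0.

0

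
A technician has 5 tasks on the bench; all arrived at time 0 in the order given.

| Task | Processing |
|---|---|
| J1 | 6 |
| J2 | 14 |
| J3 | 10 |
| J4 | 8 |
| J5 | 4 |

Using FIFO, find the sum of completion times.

FIFO (arrival order): J1 J2 J3 J4 J5.
J1: 0→6
J2: 6→20
J3: 20→30
J4: 30→38
J5: 38→42
Sum = 6+20+30+38+42 = 136.

136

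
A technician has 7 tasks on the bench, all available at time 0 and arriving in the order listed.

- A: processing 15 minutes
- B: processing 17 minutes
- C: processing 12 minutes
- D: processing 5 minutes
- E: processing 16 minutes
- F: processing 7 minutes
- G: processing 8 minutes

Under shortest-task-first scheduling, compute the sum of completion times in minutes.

259

SPT (increasing processing time): D F G C A E B.
D: 0→5
F: 5→12
G: 12→20
C: 20→32
A: 32→47
E: 47→63
B: 63→80
Sum = 5+12+20+32+47+63+80 = 259.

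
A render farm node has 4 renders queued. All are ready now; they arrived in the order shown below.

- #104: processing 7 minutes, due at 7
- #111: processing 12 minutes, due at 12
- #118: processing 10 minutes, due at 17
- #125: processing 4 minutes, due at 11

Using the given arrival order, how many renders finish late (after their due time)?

FIFO (arrival order): #104 #111 #118 #125.
#104: 0→7, due 7, tardiness 0
#111: 7→19, due 12, tardiness 7
#118: 19→29, due 17, tardiness 12
#125: 29→33, due 11, tardiness 22
Late renders: 3.

3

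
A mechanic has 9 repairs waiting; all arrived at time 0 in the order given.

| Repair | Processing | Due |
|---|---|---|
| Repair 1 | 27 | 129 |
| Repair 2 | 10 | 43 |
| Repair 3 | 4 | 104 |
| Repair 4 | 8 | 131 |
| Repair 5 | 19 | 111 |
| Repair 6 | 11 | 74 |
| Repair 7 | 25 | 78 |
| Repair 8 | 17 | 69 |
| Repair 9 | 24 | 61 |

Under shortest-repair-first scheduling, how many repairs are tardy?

3

SPT (increasing processing time): Repair 3 Repair 4 Repair 2 Repair 6 Repair 8 Repair 5 Repair 9 Repair 7 Repair 1.
Repair 3: 0→4, due 104, tardiness 0
Repair 4: 4→12, due 131, tardiness 0
Repair 2: 12→22, due 43, tardiness 0
Repair 6: 22→33, due 74, tardiness 0
Repair 8: 33→50, due 69, tardiness 0
Repair 5: 50→69, due 111, tardiness 0
Repair 9: 69→93, due 61, tardiness 32
Repair 7: 93→118, due 78, tardiness 40
Repair 1: 118→145, due 129, tardiness 16
Late repairs: 3.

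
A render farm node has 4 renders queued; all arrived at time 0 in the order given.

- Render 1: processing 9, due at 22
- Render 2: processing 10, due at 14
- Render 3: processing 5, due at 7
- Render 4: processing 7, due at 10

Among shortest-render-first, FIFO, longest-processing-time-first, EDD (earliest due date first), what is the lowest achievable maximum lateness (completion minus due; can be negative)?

9

SPT (increasing processing time): Render 3 Render 4 Render 1 Render 2.
Render 3: 0→5, due 7, lateness -2
Render 4: 5→12, due 10, lateness 2
Render 1: 12→21, due 22, lateness -1
Render 2: 21→31, due 14, lateness 17
Maximum = 17.
FIFO (arrival order): Render 1 Render 2 Render 3 Render 4.
Render 1: 0→9, due 22, lateness -13
Render 2: 9→19, due 14, lateness 5
Render 3: 19→24, due 7, lateness 17
Render 4: 24→31, due 10, lateness 21
Maximum = 21.
LPT (decreasing processing time): Render 2 Render 1 Render 4 Render 3.
Render 2: 0→10, due 14, lateness -4
Render 1: 10→19, due 22, lateness -3
Render 4: 19→26, due 10, lateness 16
Render 3: 26→31, due 7, lateness 24
Maximum = 24.
EDD (increasing due date): Render 3 Render 4 Render 2 Render 1.
Render 3: 0→5, due 7, lateness -2
Render 4: 5→12, due 10, lateness 2
Render 2: 12→22, due 14, lateness 8
Render 1: 22→31, due 22, lateness 9
Maximum = 9.
SPT 17, FIFO 21, LPT 24, EDD 9 → minimum 9.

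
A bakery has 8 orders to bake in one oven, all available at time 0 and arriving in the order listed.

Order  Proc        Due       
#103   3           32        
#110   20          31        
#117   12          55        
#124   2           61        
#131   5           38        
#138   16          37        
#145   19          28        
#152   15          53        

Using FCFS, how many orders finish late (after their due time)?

FIFO (arrival order): #103 #110 #117 #124 #131 #138 #145 #152.
#103: 0→3, due 32, tardiness 0
#110: 3→23, due 31, tardiness 0
#117: 23→35, due 55, tardiness 0
#124: 35→37, due 61, tardiness 0
#131: 37→42, due 38, tardiness 4
#138: 42→58, due 37, tardiness 21
#145: 58→77, due 28, tardiness 49
#152: 77→92, due 53, tardiness 39
Late orders: 4.

4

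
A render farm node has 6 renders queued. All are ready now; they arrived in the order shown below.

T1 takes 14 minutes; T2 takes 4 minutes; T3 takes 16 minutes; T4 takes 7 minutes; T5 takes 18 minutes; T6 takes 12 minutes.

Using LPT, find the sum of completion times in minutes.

LPT (decreasing processing time): T5 T3 T1 T6 T4 T2.
T5: 0→18
T3: 18→34
T1: 34→48
T6: 48→60
T4: 60→67
T2: 67→71
Sum = 18+34+48+60+67+71 = 298.

298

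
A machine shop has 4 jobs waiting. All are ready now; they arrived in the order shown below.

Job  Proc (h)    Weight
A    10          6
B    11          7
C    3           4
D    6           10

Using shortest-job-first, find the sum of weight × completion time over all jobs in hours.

SPT (increasing processing time): C D A B.
C: finishes 3, weight 4, w·C = 12
D: finishes 9, weight 10, w·C = 90
A: finishes 19, weight 6, w·C = 114
B: finishes 30, weight 7, w·C = 210
Sum = 12+90+114+210 = 426.

426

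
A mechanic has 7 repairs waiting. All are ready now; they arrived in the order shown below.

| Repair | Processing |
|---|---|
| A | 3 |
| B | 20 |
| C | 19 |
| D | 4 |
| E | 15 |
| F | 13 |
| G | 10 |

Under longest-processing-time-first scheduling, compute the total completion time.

LPT (decreasing processing time): B C E F G D A.
B: 0→20
C: 20→39
E: 39→54
F: 54→67
G: 67→77
D: 77→81
A: 81→84
Sum = 20+39+54+67+77+81+84 = 422.

422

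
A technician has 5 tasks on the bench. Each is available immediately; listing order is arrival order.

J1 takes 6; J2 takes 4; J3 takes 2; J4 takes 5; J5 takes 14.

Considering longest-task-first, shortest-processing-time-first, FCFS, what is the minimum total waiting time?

LPT (decreasing processing time): J5 J1 J4 J2 J3.
J5: waits 0, runs 0→14
J1: waits 14, runs 14→20
J4: waits 20, runs 20→25
J2: waits 25, runs 25→29
J3: waits 29, runs 29→31
Sum = 0+14+20+25+29 = 88.
SPT (increasing processing time): J3 J2 J4 J1 J5.
J3: waits 0, runs 0→2
J2: waits 2, runs 2→6
J4: waits 6, runs 6→11
J1: waits 11, runs 11→17
J5: waits 17, runs 17→31
Sum = 0+2+6+11+17 = 36.
FIFO (arrival order): J1 J2 J3 J4 J5.
J1: waits 0, runs 0→6
J2: waits 6, runs 6→10
J3: waits 10, runs 10→12
J4: waits 12, runs 12→17
J5: waits 17, runs 17→31
Sum = 0+6+10+12+17 = 45.
LPT 88, SPT 36, FIFO 45 → minimum 36.

36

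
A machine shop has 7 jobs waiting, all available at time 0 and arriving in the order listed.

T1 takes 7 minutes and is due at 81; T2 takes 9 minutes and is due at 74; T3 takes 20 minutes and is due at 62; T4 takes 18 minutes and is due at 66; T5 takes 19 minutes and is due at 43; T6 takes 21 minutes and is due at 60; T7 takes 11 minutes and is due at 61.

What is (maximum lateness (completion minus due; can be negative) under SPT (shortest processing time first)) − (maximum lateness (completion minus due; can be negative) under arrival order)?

1

SPT (increasing processing time): T1 T2 T7 T4 T5 T3 T6.
T1: 0→7, due 81, lateness -74
T2: 7→16, due 74, lateness -58
T7: 16→27, due 61, lateness -34
T4: 27→45, due 66, lateness -21
T5: 45→64, due 43, lateness 21
T3: 64→84, due 62, lateness 22
T6: 84→105, due 60, lateness 45
Maximum = 45.
FIFO (arrival order): T1 T2 T3 T4 T5 T6 T7.
T1: 0→7, due 81, lateness -74
T2: 7→16, due 74, lateness -58
T3: 16→36, due 62, lateness -26
T4: 36→54, due 66, lateness -12
T5: 54→73, due 43, lateness 30
T6: 73→94, due 60, lateness 34
T7: 94→105, due 61, lateness 44
Maximum = 44.
Difference = 45 − 44 = 1.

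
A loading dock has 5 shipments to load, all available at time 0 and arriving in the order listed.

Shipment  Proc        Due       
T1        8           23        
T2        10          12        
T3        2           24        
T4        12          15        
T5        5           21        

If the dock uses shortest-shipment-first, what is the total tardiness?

SPT (increasing processing time): T3 T5 T1 T2 T4.
T3: 0→2, due 24, tardiness 0
T5: 2→7, due 21, tardiness 0
T1: 7→15, due 23, tardiness 0
T2: 15→25, due 12, tardiness 13
T4: 25→37, due 15, tardiness 22
Sum = 0+0+0+13+22 = 35.

35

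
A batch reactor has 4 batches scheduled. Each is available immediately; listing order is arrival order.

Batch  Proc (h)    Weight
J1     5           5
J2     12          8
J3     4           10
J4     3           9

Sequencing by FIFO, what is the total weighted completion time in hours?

FIFO (arrival order): J1 J2 J3 J4.
J1: finishes 5, weight 5, w·C = 25
J2: finishes 17, weight 8, w·C = 136
J3: finishes 21, weight 10, w·C = 210
J4: finishes 24, weight 9, w·C = 216
Sum = 25+136+210+216 = 587.

587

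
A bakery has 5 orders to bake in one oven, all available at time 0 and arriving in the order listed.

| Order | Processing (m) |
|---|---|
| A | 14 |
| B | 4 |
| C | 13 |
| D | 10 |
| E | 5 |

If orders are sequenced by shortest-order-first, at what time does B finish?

SPT (increasing processing time): B E D C A.
B: 0→4

4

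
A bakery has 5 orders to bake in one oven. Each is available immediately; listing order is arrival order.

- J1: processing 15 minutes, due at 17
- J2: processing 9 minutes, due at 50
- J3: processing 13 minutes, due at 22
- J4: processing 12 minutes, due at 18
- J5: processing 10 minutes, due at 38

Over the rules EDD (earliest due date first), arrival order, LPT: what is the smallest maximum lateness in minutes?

18

EDD (increasing due date): J1 J4 J3 J5 J2.
J1: 0→15, due 17, lateness -2
J4: 15→27, due 18, lateness 9
J3: 27→40, due 22, lateness 18
J5: 40→50, due 38, lateness 12
J2: 50→59, due 50, lateness 9
Maximum = 18.
FIFO (arrival order): J1 J2 J3 J4 J5.
J1: 0→15, due 17, lateness -2
J2: 15→24, due 50, lateness -26
J3: 24→37, due 22, lateness 15
J4: 37→49, due 18, lateness 31
J5: 49→59, due 38, lateness 21
Maximum = 31.
LPT (decreasing processing time): J1 J3 J4 J5 J2.
J1: 0→15, due 17, lateness -2
J3: 15→28, due 22, lateness 6
J4: 28→40, due 18, lateness 22
J5: 40→50, due 38, lateness 12
J2: 50→59, due 50, lateness 9
Maximum = 22.
EDD 18, FIFO 31, LPT 22 → minimum 18.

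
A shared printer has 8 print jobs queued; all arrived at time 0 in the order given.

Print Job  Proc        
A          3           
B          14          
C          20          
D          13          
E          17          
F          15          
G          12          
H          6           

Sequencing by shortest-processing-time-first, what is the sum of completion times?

SPT (increasing processing time): A H G D B F E C.
A: 0→3
H: 3→9
G: 9→21
D: 21→34
B: 34→48
F: 48→63
E: 63→80
C: 80→100
Sum = 3+9+21+34+48+63+80+100 = 358.

358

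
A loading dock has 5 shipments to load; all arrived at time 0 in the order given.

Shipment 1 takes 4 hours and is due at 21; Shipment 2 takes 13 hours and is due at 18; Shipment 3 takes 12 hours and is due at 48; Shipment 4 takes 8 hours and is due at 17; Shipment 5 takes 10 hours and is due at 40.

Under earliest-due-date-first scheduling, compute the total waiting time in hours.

EDD (increasing due date): Shipment 4 Shipment 2 Shipment 1 Shipment 5 Shipment 3.
Shipment 4: waits 0, runs 0→8
Shipment 2: waits 8, runs 8→21
Shipment 1: waits 21, runs 21→25
Shipment 5: waits 25, runs 25→35
Shipment 3: waits 35, runs 35→47
Sum = 0+8+21+25+35 = 89.

89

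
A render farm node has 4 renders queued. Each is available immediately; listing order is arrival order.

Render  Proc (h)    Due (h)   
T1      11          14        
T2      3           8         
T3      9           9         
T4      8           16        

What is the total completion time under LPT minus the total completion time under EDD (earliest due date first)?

21

LPT (decreasing processing time): T1 T3 T4 T2.
T1: 0→11
T3: 11→20
T4: 20→28
T2: 28→31
Sum = 11+20+28+31 = 90.
EDD (increasing due date): T2 T3 T1 T4.
T2: 0→3
T3: 3→12
T1: 12→23
T4: 23→31
Sum = 3+12+23+31 = 69.
Difference = 90 − 69 = 21.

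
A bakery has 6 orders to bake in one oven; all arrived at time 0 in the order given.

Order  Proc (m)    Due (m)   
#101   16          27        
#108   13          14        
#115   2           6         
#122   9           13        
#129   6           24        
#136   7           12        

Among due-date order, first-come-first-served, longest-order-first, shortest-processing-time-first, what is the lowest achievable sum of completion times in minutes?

139

EDD (increasing due date): #115 #136 #122 #108 #129 #101.
#115: 0→2
#136: 2→9
#122: 9→18
#108: 18→31
#129: 31→37
#101: 37→53
Sum = 2+9+18+31+37+53 = 150.
FIFO (arrival order): #101 #108 #115 #122 #129 #136.
#101: 0→16
#108: 16→29
#115: 29→31
#122: 31→40
#129: 40→46
#136: 46→53
Sum = 16+29+31+40+46+53 = 215.
LPT (decreasing processing time): #101 #108 #122 #136 #129 #115.
#101: 0→16
#108: 16→29
#122: 29→38
#136: 38→45
#129: 45→51
#115: 51→53
Sum = 16+29+38+45+51+53 = 232.
SPT (increasing processing time): #115 #129 #136 #122 #108 #101.
#115: 0→2
#129: 2→8
#136: 8→15
#122: 15→24
#108: 24→37
#101: 37→53
Sum = 2+8+15+24+37+53 = 139.
EDD 150, FIFO 215, LPT 232, SPT 139 → minimum 139.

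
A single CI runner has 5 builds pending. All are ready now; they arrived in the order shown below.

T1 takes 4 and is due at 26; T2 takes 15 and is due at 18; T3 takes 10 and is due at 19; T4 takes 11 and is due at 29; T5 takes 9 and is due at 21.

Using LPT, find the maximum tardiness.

24

LPT (decreasing processing time): T2 T4 T3 T5 T1.
T2: 0→15, due 18, tardiness 0
T4: 15→26, due 29, tardiness 0
T3: 26→36, due 19, tardiness 17
T5: 36→45, due 21, tardiness 24
T1: 45→49, due 26, tardiness 23
Maximum = 24.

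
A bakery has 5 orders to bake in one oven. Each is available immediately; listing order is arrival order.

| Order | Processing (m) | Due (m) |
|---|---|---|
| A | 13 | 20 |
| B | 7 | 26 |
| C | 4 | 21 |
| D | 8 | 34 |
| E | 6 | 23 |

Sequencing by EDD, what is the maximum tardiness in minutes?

4

EDD (increasing due date): A C E B D.
A: 0→13, due 20, tardiness 0
C: 13→17, due 21, tardiness 0
E: 17→23, due 23, tardiness 0
B: 23→30, due 26, tardiness 4
D: 30→38, due 34, tardiness 4
Maximum = 4.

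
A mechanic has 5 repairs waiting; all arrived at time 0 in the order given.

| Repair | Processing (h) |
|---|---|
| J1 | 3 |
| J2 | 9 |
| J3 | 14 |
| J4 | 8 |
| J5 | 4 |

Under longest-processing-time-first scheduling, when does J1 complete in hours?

LPT (decreasing processing time): J3 J2 J4 J5 J1.
J3: 0→14
J2: 14→23
J4: 23→31
J5: 31→35
J1: 35→38

38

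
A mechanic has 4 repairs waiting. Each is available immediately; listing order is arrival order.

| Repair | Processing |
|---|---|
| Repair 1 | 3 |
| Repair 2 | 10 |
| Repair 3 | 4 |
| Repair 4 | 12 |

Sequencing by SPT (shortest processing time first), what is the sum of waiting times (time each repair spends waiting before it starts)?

27

SPT (increasing processing time): Repair 1 Repair 3 Repair 2 Repair 4.
Repair 1: waits 0, runs 0→3
Repair 3: waits 3, runs 3→7
Repair 2: waits 7, runs 7→17
Repair 4: waits 17, runs 17→29
Sum = 0+3+7+17 = 27.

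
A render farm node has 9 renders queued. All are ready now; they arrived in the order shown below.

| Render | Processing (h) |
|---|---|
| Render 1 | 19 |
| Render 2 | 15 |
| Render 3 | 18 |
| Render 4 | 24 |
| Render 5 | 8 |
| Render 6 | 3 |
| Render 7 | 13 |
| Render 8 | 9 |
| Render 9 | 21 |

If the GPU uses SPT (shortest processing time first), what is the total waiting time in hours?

372

SPT (increasing processing time): Render 6 Render 5 Render 8 Render 7 Render 2 Render 3 Render 1 Render 9 Render 4.
Render 6: waits 0, runs 0→3
Render 5: waits 3, runs 3→11
Render 8: waits 11, runs 11→20
Render 7: waits 20, runs 20→33
Render 2: waits 33, runs 33→48
Render 3: waits 48, runs 48→66
Render 1: waits 66, runs 66→85
Render 9: waits 85, runs 85→106
Render 4: waits 106, runs 106→130
Sum = 0+3+11+20+33+48+66+85+106 = 372.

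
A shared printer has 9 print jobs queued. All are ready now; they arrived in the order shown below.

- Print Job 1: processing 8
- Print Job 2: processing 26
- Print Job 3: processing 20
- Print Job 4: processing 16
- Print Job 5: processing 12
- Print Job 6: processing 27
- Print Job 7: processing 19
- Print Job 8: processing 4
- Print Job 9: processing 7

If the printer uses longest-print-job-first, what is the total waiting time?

LPT (decreasing processing time): Print Job 6 Print Job 2 Print Job 3 Print Job 7 Print Job 4 Print Job 5 Print Job 1 Print Job 9 Print Job 8.
Print Job 6: waits 0, runs 0→27
Print Job 2: waits 27, runs 27→53
Print Job 3: waits 53, runs 53→73
Print Job 7: waits 73, runs 73→92
Print Job 4: waits 92, runs 92→108
Print Job 5: waits 108, runs 108→120
Print Job 1: waits 120, runs 120→128
Print Job 9: waits 128, runs 128→135
Print Job 8: waits 135, runs 135→139
Sum = 0+27+53+73+92+108+120+128+135 = 736.

736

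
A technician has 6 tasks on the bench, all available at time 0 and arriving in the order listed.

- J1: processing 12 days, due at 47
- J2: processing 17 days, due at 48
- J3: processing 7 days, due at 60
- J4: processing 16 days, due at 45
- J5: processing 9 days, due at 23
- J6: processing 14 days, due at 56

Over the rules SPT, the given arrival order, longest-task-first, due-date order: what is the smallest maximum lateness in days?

15

SPT (increasing processing time): J3 J5 J1 J6 J4 J2.
J3: 0→7, due 60, lateness -53
J5: 7→16, due 23, lateness -7
J1: 16→28, due 47, lateness -19
J6: 28→42, due 56, lateness -14
J4: 42→58, due 45, lateness 13
J2: 58→75, due 48, lateness 27
Maximum = 27.
FIFO (arrival order): J1 J2 J3 J4 J5 J6.
J1: 0→12, due 47, lateness -35
J2: 12→29, due 48, lateness -19
J3: 29→36, due 60, lateness -24
J4: 36→52, due 45, lateness 7
J5: 52→61, due 23, lateness 38
J6: 61→75, due 56, lateness 19
Maximum = 38.
LPT (decreasing processing time): J2 J4 J6 J1 J5 J3.
J2: 0→17, due 48, lateness -31
J4: 17→33, due 45, lateness -12
J6: 33→47, due 56, lateness -9
J1: 47→59, due 47, lateness 12
J5: 59→68, due 23, lateness 45
J3: 68→75, due 60, lateness 15
Maximum = 45.
EDD (increasing due date): J5 J4 J1 J2 J6 J3.
J5: 0→9, due 23, lateness -14
J4: 9→25, due 45, lateness -20
J1: 25→37, due 47, lateness -10
J2: 37→54, due 48, lateness 6
J6: 54→68, due 56, lateness 12
J3: 68→75, due 60, lateness 15
Maximum = 15.
SPT 27, FIFO 38, LPT 45, EDD 15 → minimum 15.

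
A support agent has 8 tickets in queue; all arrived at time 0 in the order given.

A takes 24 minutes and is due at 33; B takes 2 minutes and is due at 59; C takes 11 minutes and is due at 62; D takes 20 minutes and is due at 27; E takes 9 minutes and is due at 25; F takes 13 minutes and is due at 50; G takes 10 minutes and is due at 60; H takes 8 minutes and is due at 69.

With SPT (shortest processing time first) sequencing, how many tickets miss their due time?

SPT (increasing processing time): B H E G C F D A.
B: 0→2, due 59, tardiness 0
H: 2→10, due 69, tardiness 0
E: 10→19, due 25, tardiness 0
G: 19→29, due 60, tardiness 0
C: 29→40, due 62, tardiness 0
F: 40→53, due 50, tardiness 3
D: 53→73, due 27, tardiness 46
A: 73→97, due 33, tardiness 64
Late tickets: 3.

3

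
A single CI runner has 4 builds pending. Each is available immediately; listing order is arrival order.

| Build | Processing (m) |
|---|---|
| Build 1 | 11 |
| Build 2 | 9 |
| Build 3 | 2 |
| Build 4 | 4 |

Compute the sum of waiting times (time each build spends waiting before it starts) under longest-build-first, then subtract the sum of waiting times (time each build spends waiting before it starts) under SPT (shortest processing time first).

32

LPT (decreasing processing time): Build 1 Build 2 Build 4 Build 3.
Build 1: waits 0, runs 0→11
Build 2: waits 11, runs 11→20
Build 4: waits 20, runs 20→24
Build 3: waits 24, runs 24→26
Sum = 0+11+20+24 = 55.
SPT (increasing processing time): Build 3 Build 4 Build 2 Build 1.
Build 3: waits 0, runs 0→2
Build 4: waits 2, runs 2→6
Build 2: waits 6, runs 6→15
Build 1: waits 15, runs 15→26
Sum = 0+2+6+15 = 23.
Difference = 55 − 23 = 32.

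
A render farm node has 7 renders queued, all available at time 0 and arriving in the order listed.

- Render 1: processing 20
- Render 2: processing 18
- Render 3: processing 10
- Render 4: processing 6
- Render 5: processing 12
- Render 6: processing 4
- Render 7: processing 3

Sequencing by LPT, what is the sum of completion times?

LPT (decreasing processing time): Render 1 Render 2 Render 5 Render 3 Render 4 Render 6 Render 7.
Render 1: 0→20
Render 2: 20→38
Render 5: 38→50
Render 3: 50→60
Render 4: 60→66
Render 6: 66→70
Render 7: 70→73
Sum = 20+38+50+60+66+70+73 = 377.

377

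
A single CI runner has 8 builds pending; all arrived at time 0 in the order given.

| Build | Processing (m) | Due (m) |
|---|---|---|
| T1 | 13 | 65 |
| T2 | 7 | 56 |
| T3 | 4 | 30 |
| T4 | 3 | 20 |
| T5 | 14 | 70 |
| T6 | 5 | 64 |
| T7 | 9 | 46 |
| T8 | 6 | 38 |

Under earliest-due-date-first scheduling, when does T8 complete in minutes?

13

EDD (increasing due date): T4 T3 T8 T7 T2 T6 T1 T5.
T4: 0→3
T3: 3→7
T8: 7→13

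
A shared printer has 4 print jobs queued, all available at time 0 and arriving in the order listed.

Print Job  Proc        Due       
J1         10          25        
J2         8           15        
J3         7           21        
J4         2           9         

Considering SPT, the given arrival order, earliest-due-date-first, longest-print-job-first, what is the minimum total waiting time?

28

SPT (increasing processing time): J4 J3 J2 J1.
J4: waits 0, runs 0→2
J3: waits 2, runs 2→9
J2: waits 9, runs 9→17
J1: waits 17, runs 17→27
Sum = 0+2+9+17 = 28.
FIFO (arrival order): J1 J2 J3 J4.
J1: waits 0, runs 0→10
J2: waits 10, runs 10→18
J3: waits 18, runs 18→25
J4: waits 25, runs 25→27
Sum = 0+10+18+25 = 53.
EDD (increasing due date): J4 J2 J3 J1.
J4: waits 0, runs 0→2
J2: waits 2, runs 2→10
J3: waits 10, runs 10→17
J1: waits 17, runs 17→27
Sum = 0+2+10+17 = 29.
LPT (decreasing processing time): J1 J2 J3 J4.
J1: waits 0, runs 0→10
J2: waits 10, runs 10→18
J3: waits 18, runs 18→25
J4: waits 25, runs 25→27
Sum = 0+10+18+25 = 53.
SPT 28, FIFO 53, EDD 29, LPT 53 → minimum 28.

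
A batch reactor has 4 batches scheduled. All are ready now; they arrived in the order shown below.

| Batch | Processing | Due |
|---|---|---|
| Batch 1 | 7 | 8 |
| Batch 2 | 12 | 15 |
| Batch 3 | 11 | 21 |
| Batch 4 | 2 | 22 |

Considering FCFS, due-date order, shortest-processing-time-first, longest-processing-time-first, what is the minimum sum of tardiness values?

FIFO (arrival order): Batch 1 Batch 2 Batch 3 Batch 4.
Batch 1: 0→7, due 8, tardiness 0
Batch 2: 7→19, due 15, tardiness 4
Batch 3: 19→30, due 21, tardiness 9
Batch 4: 30→32, due 22, tardiness 10
Sum = 0+4+9+10 = 23.
EDD (increasing due date): Batch 1 Batch 2 Batch 3 Batch 4.
Batch 1: 0→7, due 8, tardiness 0
Batch 2: 7→19, due 15, tardiness 4
Batch 3: 19→30, due 21, tardiness 9
Batch 4: 30→32, due 22, tardiness 10
Sum = 0+4+9+10 = 23.
SPT (increasing processing time): Batch 4 Batch 1 Batch 3 Batch 2.
Batch 4: 0→2, due 22, tardiness 0
Batch 1: 2→9, due 8, tardiness 1
Batch 3: 9→20, due 21, tardiness 0
Batch 2: 20→32, due 15, tardiness 17
Sum = 0+1+0+17 = 18.
LPT (decreasing processing time): Batch 2 Batch 3 Batch 1 Batch 4.
Batch 2: 0→12, due 15, tardiness 0
Batch 3: 12→23, due 21, tardiness 2
Batch 1: 23→30, due 8, tardiness 22
Batch 4: 30→32, due 22, tardiness 10
Sum = 0+2+22+10 = 34.
FIFO 23, EDD 23, SPT 18, LPT 34 → minimum 18.

18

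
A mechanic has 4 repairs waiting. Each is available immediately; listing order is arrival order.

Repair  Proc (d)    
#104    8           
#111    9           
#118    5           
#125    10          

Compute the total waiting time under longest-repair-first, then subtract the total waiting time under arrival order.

LPT (decreasing processing time): #125 #111 #104 #118.
#125: waits 0, runs 0→10
#111: waits 10, runs 10→19
#104: waits 19, runs 19→27
#118: waits 27, runs 27→32
Sum = 0+10+19+27 = 56.
FIFO (arrival order): #104 #111 #118 #125.
#104: waits 0, runs 0→8
#111: waits 8, runs 8→17
#118: waits 17, runs 17→22
#125: waits 22, runs 22→32
Sum = 0+8+17+22 = 47.
Difference = 56 − 47 = 9.

9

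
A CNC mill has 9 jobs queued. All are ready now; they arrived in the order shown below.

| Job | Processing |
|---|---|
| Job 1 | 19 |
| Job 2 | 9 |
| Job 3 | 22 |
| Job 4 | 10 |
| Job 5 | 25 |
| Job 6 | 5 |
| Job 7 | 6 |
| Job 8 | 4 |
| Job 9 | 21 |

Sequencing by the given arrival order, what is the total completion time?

FIFO (arrival order): Job 1 Job 2 Job 3 Job 4 Job 5 Job 6 Job 7 Job 8 Job 9.
Job 1: 0→19
Job 2: 19→28
Job 3: 28→50
Job 4: 50→60
Job 5: 60→85
Job 6: 85→90
Job 7: 90→96
Job 8: 96→100
Job 9: 100→121
Sum = 19+28+50+60+85+90+96+100+121 = 649.

649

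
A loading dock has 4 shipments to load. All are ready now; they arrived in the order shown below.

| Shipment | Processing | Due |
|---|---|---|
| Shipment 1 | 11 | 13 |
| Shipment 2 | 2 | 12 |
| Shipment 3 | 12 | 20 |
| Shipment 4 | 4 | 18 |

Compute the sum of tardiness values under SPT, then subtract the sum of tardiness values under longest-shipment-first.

-23

SPT (increasing processing time): Shipment 2 Shipment 4 Shipment 1 Shipment 3.
Shipment 2: 0→2, due 12, tardiness 0
Shipment 4: 2→6, due 18, tardiness 0
Shipment 1: 6→17, due 13, tardiness 4
Shipment 3: 17→29, due 20, tardiness 9
Sum = 0+0+4+9 = 13.
LPT (decreasing processing time): Shipment 3 Shipment 1 Shipment 4 Shipment 2.
Shipment 3: 0→12, due 20, tardiness 0
Shipment 1: 12→23, due 13, tardiness 10
Shipment 4: 23→27, due 18, tardiness 9
Shipment 2: 27→29, due 12, tardiness 17
Sum = 0+10+9+17 = 36.
Difference = 13 − 36 = -23.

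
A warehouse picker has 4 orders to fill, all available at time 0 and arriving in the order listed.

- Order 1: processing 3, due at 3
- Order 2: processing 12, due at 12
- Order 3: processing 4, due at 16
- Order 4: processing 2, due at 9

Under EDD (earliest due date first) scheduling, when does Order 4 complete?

5

EDD (increasing due date): Order 1 Order 4 Order 2 Order 3.
Order 1: 0→3
Order 4: 3→5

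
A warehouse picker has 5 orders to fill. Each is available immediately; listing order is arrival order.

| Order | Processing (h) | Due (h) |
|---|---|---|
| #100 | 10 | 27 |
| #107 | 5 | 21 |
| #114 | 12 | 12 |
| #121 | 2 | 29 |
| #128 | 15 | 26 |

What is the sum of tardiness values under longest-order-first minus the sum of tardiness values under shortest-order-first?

LPT (decreasing processing time): #128 #114 #100 #107 #121.
#128: 0→15, due 26, tardiness 0
#114: 15→27, due 12, tardiness 15
#100: 27→37, due 27, tardiness 10
#107: 37→42, due 21, tardiness 21
#121: 42→44, due 29, tardiness 15
Sum = 0+15+10+21+15 = 61.
SPT (increasing processing time): #121 #107 #100 #114 #128.
#121: 0→2, due 29, tardiness 0
#107: 2→7, due 21, tardiness 0
#100: 7→17, due 27, tardiness 0
#114: 17→29, due 12, tardiness 17
#128: 29→44, due 26, tardiness 18
Sum = 0+0+0+17+18 = 35.
Difference = 61 − 35 = 26.

26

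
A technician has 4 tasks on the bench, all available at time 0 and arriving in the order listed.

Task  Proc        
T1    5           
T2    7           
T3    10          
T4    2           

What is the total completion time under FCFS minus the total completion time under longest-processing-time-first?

FIFO (arrival order): T1 T2 T3 T4.
T1: 0→5
T2: 5→12
T3: 12→22
T4: 22→24
Sum = 5+12+22+24 = 63.
LPT (decreasing processing time): T3 T2 T1 T4.
T3: 0→10
T2: 10→17
T1: 17→22
T4: 22→24
Sum = 10+17+22+24 = 73.
Difference = 63 − 73 = -10.

-10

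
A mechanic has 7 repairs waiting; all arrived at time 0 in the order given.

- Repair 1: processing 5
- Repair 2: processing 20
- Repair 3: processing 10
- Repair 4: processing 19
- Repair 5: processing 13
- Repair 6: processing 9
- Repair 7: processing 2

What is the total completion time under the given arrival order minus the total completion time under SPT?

114

FIFO (arrival order): Repair 1 Repair 2 Repair 3 Repair 4 Repair 5 Repair 6 Repair 7.
Repair 1: 0→5
Repair 2: 5→25
Repair 3: 25→35
Repair 4: 35→54
Repair 5: 54→67
Repair 6: 67→76
Repair 7: 76→78
Sum = 5+25+35+54+67+76+78 = 340.
SPT (increasing processing time): Repair 7 Repair 1 Repair 6 Repair 3 Repair 5 Repair 4 Repair 2.
Repair 7: 0→2
Repair 1: 2→7
Repair 6: 7→16
Repair 3: 16→26
Repair 5: 26→39
Repair 4: 39→58
Repair 2: 58→78
Sum = 2+7+16+26+39+58+78 = 226.
Difference = 340 − 226 = 114.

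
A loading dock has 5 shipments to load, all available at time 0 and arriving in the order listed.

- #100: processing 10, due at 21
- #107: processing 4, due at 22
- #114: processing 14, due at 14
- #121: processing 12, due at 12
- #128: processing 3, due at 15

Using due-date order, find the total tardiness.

EDD (increasing due date): #121 #114 #128 #100 #107.
#121: 0→12, due 12, tardiness 0
#114: 12→26, due 14, tardiness 12
#128: 26→29, due 15, tardiness 14
#100: 29→39, due 21, tardiness 18
#107: 39→43, due 22, tardiness 21
Sum = 0+12+14+18+21 = 65.

65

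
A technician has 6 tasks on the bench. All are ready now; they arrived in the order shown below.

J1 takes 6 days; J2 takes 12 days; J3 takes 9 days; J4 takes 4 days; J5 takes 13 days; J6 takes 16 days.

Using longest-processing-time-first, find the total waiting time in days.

LPT (decreasing processing time): J6 J5 J2 J3 J1 J4.
J6: waits 0, runs 0→16
J5: waits 16, runs 16→29
J2: waits 29, runs 29→41
J3: waits 41, runs 41→50
J1: waits 50, runs 50→56
J4: waits 56, runs 56→60
Sum = 0+16+29+41+50+56 = 192.

192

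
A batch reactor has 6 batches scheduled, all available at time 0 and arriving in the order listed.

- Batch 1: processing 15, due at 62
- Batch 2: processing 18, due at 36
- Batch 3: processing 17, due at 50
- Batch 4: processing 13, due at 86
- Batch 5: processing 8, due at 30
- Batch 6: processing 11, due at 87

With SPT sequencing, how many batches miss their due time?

2

SPT (increasing processing time): Batch 5 Batch 6 Batch 4 Batch 1 Batch 3 Batch 2.
Batch 5: 0→8, due 30, tardiness 0
Batch 6: 8→19, due 87, tardiness 0
Batch 4: 19→32, due 86, tardiness 0
Batch 1: 32→47, due 62, tardiness 0
Batch 3: 47→64, due 50, tardiness 14
Batch 2: 64→82, due 36, tardiness 46
Late batches: 2.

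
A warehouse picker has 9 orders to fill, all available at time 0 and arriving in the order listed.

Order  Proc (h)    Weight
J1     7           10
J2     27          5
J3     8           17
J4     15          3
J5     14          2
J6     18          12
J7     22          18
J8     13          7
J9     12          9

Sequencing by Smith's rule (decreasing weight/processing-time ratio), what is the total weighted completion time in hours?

WSPT (decreasing weight/processing-time ratio): J3 J1 J7 J9 J6 J8 J4 J2 J5.
J3: finishes 8, weight 17, w·C = 136
J1: finishes 15, weight 10, w·C = 150
J7: finishes 37, weight 18, w·C = 666
J9: finishes 49, weight 9, w·C = 441
J6: finishes 67, weight 12, w·C = 804
J8: finishes 80, weight 7, w·C = 560
J4: finishes 95, weight 3, w·C = 285
J2: finishes 122, weight 5, w·C = 610
J5: finishes 136, weight 2, w·C = 272
Sum = 136+150+666+441+804+560+285+610+272 = 3924.

3924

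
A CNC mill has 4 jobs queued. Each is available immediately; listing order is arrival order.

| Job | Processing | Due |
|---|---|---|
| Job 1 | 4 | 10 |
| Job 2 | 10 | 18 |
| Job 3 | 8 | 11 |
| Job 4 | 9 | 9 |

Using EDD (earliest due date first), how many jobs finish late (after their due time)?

EDD (increasing due date): Job 4 Job 1 Job 3 Job 2.
Job 4: 0→9, due 9, tardiness 0
Job 1: 9→13, due 10, tardiness 3
Job 3: 13→21, due 11, tardiness 10
Job 2: 21→31, due 18, tardiness 13
Late jobs: 3.

3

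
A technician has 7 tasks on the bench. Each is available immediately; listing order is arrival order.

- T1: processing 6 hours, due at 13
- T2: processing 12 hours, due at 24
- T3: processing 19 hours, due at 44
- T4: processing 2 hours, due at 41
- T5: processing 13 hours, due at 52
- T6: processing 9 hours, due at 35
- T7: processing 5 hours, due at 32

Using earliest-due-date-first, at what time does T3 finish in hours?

EDD (increasing due date): T1 T2 T7 T6 T4 T3 T5.
T1: 0→6
T2: 6→18
T7: 18→23
T6: 23→32
T4: 32→34
T3: 34→53

53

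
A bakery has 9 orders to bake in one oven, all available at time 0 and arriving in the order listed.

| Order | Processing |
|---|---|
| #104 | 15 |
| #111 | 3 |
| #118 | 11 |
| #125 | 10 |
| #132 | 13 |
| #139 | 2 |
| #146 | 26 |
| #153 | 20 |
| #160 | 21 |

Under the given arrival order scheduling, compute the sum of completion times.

508

FIFO (arrival order): #104 #111 #118 #125 #132 #139 #146 #153 #160.
#104: 0→15
#111: 15→18
#118: 18→29
#125: 29→39
#132: 39→52
#139: 52→54
#146: 54→80
#153: 80→100
#160: 100→121
Sum = 15+18+29+39+52+54+80+100+121 = 508.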